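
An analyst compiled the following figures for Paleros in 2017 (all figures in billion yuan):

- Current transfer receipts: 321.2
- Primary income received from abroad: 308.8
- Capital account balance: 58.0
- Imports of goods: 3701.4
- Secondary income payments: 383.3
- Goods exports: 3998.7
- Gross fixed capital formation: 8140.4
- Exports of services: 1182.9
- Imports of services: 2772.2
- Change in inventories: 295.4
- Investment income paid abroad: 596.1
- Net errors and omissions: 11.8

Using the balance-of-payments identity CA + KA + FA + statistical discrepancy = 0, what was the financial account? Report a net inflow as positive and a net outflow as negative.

Goods balance = 3998.7 - 3701.4 = 297.3
Services balance = 1182.9 - 2772.2 = -1589.3
Trade balance (goods + services) = 297.3 + (-1589.3) = -1292.0
Net primary income = 308.8 - 596.1 = -287.3
Net secondary income = 321.2 - 383.3 = -62.1
Current account = -1292.0 + (-287.3) + (-62.1) = -1641.4
Financial account = -(-1641.4 + 58.0 + 11.8) = 1571.6

1571.6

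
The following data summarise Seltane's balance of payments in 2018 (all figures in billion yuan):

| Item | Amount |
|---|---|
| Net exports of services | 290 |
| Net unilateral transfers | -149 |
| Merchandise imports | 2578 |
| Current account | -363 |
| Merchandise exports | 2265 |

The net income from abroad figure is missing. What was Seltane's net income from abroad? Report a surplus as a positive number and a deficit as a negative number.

-191

Current account = goods balance + services balance + net primary income + net secondary income
Sum of the known components = -172
Net income from abroad = CA - (known components) = -363 - (-172) = -191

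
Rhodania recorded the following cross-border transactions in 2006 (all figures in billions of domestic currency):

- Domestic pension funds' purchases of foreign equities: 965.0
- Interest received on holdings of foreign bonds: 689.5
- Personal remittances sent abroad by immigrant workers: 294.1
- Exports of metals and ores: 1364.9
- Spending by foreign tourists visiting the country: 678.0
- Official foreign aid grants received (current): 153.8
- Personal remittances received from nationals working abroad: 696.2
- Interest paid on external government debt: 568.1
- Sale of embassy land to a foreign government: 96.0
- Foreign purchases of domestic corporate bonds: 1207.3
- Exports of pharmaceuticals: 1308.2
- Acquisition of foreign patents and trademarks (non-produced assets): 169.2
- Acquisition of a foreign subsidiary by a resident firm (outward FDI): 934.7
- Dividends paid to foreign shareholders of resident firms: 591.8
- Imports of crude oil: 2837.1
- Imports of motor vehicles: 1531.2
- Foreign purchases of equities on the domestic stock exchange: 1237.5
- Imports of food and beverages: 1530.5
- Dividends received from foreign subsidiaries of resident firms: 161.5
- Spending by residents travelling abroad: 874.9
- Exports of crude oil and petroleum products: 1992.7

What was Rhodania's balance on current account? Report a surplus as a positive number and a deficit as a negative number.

Goods: -1530.5 + 1308.2 + 1992.7 - 1531.2 - 2837.1 + 1364.9 = -1233.0
Services: 678.0 - 874.9 = -196.9
Primary income: 689.5 - 591.8 - 568.1 + 161.5 = -308.9
Secondary income: 153.8 - 294.1 + 696.2 = 555.9
Current account = (-1233.0) + (-196.9) + (-308.9) + 555.9 = -1182.9
(Excluded from the current account — financial account: domestic pension funds' purchases of foreign equities 965.0, foreign purchases of domestic corporate bonds 1207.3, acquisition of a foreign subsidiary by a resident firm (outward FDI) 934.7, foreign purchases of equities on the domestic stock exchange 1237.5; capital account: sale of embassy land to a foreign government 96.0, acquisition of foreign patents and trademarks (non-produced assets) 169.2.)

-1182.9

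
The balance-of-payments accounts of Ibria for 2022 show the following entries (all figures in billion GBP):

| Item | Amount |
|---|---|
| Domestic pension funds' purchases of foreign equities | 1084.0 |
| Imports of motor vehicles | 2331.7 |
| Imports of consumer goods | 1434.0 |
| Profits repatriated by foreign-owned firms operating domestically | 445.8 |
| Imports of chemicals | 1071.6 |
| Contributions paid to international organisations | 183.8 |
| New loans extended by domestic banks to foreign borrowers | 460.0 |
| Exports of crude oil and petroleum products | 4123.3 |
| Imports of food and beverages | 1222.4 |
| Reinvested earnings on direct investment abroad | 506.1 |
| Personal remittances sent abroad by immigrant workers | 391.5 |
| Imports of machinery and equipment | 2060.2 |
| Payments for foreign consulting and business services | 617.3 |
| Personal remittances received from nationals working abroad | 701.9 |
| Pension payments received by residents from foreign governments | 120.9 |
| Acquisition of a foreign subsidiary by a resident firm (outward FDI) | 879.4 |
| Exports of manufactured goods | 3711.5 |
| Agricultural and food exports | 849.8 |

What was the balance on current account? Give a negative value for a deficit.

Goods: -2060.2 - 1222.4 - 1071.6 - 2331.7 + 849.8 + 3711.5 - 1434.0 + 4123.3 = 564.7
Services: -617.3
Primary income: -445.8 + 506.1 = 60.3
Secondary income: 701.9 - 391.5 + 120.9 - 183.8 = 247.5
Current account = 564.7 + (-617.3) + 60.3 + 247.5 = 255.2
(Excluded from the current account — financial account: domestic pension funds' purchases of foreign equities 1084.0, new loans extended by domestic banks to foreign borrowers 460.0, acquisition of a foreign subsidiary by a resident firm (outward FDI) 879.4.)

255.2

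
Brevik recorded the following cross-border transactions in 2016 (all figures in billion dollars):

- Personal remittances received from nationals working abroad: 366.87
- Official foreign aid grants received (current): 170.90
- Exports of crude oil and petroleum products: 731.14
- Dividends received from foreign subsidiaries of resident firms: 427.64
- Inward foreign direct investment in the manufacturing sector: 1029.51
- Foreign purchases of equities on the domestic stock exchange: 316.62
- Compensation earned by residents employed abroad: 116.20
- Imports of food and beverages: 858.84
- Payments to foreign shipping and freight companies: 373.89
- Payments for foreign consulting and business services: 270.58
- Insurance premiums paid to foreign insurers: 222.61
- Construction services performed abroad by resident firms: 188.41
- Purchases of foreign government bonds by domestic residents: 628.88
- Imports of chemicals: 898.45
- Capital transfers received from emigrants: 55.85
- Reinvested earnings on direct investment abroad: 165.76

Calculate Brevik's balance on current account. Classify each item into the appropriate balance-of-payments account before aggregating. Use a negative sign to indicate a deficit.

Goods: 731.14 - 858.84 - 898.45 = -1026.15
Services: -373.89 - 270.58 - 222.61 + 188.41 = -678.67
Primary income: 427.64 + 165.76 + 116.20 = 709.60
Secondary income: 366.87 + 170.90 = 537.77
Current account = (-1026.15) + (-678.67) + 709.60 + 537.77 = -457.45
(Excluded from the current account — financial account: inward foreign direct investment in the manufacturing sector 1029.51, foreign purchases of equities on the domestic stock exchange 316.62, purchases of foreign government bonds by domestic residents 628.88; capital account: capital transfers received from emigrants 55.85.)

-457.45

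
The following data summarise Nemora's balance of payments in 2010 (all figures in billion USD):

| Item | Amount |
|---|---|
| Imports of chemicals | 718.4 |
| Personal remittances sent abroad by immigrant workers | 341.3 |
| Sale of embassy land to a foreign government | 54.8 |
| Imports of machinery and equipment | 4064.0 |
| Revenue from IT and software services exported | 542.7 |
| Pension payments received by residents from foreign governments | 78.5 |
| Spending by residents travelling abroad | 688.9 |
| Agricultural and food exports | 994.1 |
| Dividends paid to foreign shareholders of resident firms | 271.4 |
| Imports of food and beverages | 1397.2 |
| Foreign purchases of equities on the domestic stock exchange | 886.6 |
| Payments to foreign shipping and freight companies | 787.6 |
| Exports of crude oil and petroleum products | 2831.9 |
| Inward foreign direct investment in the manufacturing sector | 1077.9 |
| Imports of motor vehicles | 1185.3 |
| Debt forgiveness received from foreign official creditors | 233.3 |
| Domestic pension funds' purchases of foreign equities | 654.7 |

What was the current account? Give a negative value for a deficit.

-5006.9

Goods: -1397.2 + 2831.9 - 1185.3 + 994.1 - 4064.0 - 718.4 = -3538.9
Services: -688.9 + 542.7 - 787.6 = -933.8
Primary income: -271.4
Secondary income: -341.3 + 78.5 = -262.8
Current account = (-3538.9) + (-933.8) + (-271.4) + (-262.8) = -5006.9
(Excluded from the current account — capital account: sale of embassy land to a foreign government 54.8, debt forgiveness received from foreign official creditors 233.3; financial account: foreign purchases of equities on the domestic stock exchange 886.6, inward foreign direct investment in the manufacturing sector 1077.9, domestic pension funds' purchases of foreign equities 654.7.)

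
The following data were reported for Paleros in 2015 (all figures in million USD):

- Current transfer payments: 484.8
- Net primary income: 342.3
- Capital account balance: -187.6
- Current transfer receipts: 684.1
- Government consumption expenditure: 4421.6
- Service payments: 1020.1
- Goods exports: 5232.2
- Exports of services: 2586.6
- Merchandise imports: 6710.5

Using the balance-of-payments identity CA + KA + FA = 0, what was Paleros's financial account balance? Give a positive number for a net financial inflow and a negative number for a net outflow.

-442.2

Goods balance = 5232.2 - 6710.5 = -1478.3
Services balance = 2586.6 - 1020.1 = 1566.5
Trade balance (goods + services) = -1478.3 + 1566.5 = 88.2
Net primary income = 342.3
Net secondary income = 684.1 - 484.8 = 199.3
Current account = 88.2 + 342.3 + 199.3 = 629.8
Financial account = -(629.8 + (-187.6)) = -442.2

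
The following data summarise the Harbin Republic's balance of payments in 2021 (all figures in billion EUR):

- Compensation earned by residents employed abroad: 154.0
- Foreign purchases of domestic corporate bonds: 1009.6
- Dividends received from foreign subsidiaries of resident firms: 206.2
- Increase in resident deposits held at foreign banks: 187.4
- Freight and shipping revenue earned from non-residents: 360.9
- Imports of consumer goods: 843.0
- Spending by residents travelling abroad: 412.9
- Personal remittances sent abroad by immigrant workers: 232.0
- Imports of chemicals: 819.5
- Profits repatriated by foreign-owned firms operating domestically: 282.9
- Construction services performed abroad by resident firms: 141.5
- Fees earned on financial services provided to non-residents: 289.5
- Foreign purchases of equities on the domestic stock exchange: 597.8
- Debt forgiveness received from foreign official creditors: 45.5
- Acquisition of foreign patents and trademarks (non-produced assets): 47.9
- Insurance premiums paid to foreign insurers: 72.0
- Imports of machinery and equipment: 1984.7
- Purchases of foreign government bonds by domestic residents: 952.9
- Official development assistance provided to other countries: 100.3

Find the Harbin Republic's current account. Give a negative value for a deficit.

-3595.2

Goods: -843.0 - 1984.7 - 819.5 = -3647.2
Services: 289.5 + 360.9 + 141.5 - 412.9 - 72.0 = 307.0
Primary income: -282.9 + 206.2 + 154.0 = 77.3
Secondary income: -100.3 - 232.0 = -332.3
Current account = (-3647.2) + 307.0 + 77.3 + (-332.3) = -3595.2
(Excluded from the current account — financial account: foreign purchases of domestic corporate bonds 1009.6, increase in resident deposits held at foreign banks 187.4, foreign purchases of equities on the domestic stock exchange 597.8, purchases of foreign government bonds by domestic residents 952.9; capital account: debt forgiveness received from foreign official creditors 45.5, acquisition of foreign patents and trademarks (non-produced assets) 47.9.)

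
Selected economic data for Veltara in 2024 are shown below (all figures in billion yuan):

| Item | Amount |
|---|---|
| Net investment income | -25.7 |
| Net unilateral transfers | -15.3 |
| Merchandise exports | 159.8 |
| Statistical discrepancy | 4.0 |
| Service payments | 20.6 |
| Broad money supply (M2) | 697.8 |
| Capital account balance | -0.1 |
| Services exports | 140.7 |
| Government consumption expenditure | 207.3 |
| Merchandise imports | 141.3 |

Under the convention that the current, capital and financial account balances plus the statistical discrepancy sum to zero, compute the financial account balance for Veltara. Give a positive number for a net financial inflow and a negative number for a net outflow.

Goods balance = 159.8 - 141.3 = 18.5
Services balance = 140.7 - 20.6 = 120.1
Trade balance (goods + services) = 18.5 + 120.1 = 138.6
Net primary income = -25.7
Net secondary income = -15.3
Current account = 138.6 + (-25.7) + (-15.3) = 97.6
Financial account = -(97.6 + (-0.1) + 4.0) = -101.5

-101.5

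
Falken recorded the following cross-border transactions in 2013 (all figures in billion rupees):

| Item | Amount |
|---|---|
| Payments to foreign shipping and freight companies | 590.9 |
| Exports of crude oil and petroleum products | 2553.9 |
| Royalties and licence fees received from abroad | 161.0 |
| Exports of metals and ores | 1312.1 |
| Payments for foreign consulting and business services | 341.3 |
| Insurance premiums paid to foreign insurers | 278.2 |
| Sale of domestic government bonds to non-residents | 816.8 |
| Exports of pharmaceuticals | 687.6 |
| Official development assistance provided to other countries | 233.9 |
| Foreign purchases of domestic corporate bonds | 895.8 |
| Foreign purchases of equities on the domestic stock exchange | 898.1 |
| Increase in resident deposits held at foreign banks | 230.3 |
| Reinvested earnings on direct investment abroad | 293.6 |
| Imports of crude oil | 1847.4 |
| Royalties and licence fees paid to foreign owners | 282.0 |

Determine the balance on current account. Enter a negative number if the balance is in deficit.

1434.5

Goods: 1312.1 + 2553.9 - 1847.4 + 687.6 = 2706.2
Services: -590.9 - 278.2 - 341.3 - 282.0 + 161.0 = -1331.4
Primary income: 293.6
Secondary income: -233.9
Current account = 2706.2 + (-1331.4) + 293.6 + (-233.9) = 1434.5
(Excluded from the current account — financial account: sale of domestic government bonds to non-residents 816.8, foreign purchases of domestic corporate bonds 895.8, foreign purchases of equities on the domestic stock exchange 898.1, increase in resident deposits held at foreign banks 230.3.)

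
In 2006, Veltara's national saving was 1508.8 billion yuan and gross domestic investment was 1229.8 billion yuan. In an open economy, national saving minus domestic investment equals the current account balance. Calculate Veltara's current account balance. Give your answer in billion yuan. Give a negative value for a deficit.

279.0

CA = S - I = 1508.8 - 1229.8 = 279.0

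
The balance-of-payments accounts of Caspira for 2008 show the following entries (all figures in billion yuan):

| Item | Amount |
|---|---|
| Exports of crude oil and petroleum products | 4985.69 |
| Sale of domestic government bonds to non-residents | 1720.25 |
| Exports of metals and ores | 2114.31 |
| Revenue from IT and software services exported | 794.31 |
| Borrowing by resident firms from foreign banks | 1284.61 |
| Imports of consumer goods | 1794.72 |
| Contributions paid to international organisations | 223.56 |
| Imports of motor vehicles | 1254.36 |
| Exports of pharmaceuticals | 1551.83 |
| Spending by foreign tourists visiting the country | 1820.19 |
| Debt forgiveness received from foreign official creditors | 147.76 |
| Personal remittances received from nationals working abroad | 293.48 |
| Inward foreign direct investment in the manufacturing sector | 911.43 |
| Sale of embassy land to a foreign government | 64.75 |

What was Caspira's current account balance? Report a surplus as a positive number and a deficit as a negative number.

Goods: -1794.72 + 2114.31 - 1254.36 + 4985.69 + 1551.83 = 5602.75
Services: 1820.19 + 794.31 = 2614.50
Secondary income: -223.56 + 293.48 = 69.92
Current account = 5602.75 + 2614.50 + 69.92 = 8287.17
(Excluded from the current account — financial account: sale of domestic government bonds to non-residents 1720.25, borrowing by resident firms from foreign banks 1284.61, inward foreign direct investment in the manufacturing sector 911.43; capital account: debt forgiveness received from foreign official creditors 147.76, sale of embassy land to a foreign government 64.75.)

8287.17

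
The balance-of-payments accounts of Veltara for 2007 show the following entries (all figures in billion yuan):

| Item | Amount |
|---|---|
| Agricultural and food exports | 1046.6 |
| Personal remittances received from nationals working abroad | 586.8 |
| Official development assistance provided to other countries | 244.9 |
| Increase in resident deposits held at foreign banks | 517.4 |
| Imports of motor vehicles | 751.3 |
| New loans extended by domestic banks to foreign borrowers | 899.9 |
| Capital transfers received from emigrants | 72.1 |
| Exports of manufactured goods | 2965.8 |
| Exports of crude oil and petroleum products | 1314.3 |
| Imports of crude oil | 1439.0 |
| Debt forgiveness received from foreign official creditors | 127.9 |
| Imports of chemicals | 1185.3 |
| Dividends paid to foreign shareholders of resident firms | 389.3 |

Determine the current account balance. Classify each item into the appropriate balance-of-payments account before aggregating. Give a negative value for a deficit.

Goods: 2965.8 - 1439.0 - 751.3 + 1314.3 + 1046.6 - 1185.3 = 1951.1
Primary income: -389.3
Secondary income: -244.9 + 586.8 = 341.9
Current account = 1951.1 + (-389.3) + 341.9 = 1903.7
(Excluded from the current account — financial account: increase in resident deposits held at foreign banks 517.4, new loans extended by domestic banks to foreign borrowers 899.9; capital account: capital transfers received from emigrants 72.1, debt forgiveness received from foreign official creditors 127.9.)

1903.7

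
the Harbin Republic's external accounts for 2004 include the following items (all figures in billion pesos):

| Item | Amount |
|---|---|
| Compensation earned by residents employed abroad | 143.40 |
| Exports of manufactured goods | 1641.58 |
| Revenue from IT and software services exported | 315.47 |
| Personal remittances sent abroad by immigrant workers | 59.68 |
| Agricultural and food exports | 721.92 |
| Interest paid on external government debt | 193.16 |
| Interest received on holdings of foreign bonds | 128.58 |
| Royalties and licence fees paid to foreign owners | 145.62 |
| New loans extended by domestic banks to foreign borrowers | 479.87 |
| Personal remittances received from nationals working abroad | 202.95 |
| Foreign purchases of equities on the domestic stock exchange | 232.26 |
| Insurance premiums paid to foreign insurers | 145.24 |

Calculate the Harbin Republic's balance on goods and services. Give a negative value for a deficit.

2388.11

Goods: 721.92 + 1641.58 = 2363.50
Services: -145.24 + 315.47 - 145.62 = 24.61
Trade balance = 2363.50 + 24.61 = 2388.11
(Excluded from the trade balance — primary income: compensation earned by residents employed abroad 143.40, interest paid on external government debt 193.16, interest received on holdings of foreign bonds 128.58; secondary income: personal remittances sent abroad by immigrant workers 59.68, personal remittances received from nationals working abroad 202.95; financial account: new loans extended by domestic banks to foreign borrowers 479.87, foreign purchases of equities on the domestic stock exchange 232.26.)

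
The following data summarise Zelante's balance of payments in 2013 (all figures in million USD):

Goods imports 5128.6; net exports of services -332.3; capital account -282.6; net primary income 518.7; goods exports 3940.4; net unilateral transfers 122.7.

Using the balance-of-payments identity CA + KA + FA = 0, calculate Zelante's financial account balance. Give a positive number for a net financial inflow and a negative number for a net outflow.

1161.7

Goods balance = 3940.4 - 5128.6 = -1188.2
Services balance = -332.3
Trade balance (goods + services) = -1188.2 + (-332.3) = -1520.5
Net primary income = 518.7
Net secondary income = 122.7
Current account = -1520.5 + 518.7 + 122.7 = -879.1
Financial account = -(-879.1 + (-282.6)) = 1161.7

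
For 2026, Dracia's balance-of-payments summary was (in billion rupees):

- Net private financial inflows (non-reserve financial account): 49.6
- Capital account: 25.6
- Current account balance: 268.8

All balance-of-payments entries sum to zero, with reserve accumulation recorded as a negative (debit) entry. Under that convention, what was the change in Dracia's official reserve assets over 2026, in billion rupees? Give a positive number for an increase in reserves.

344.0

Official reserve transactions balance = -(268.8 + 25.6 + 49.6) = -344.0
An accumulation of reserves is recorded as a debit (negative entry), so the change in the stock of reserves is the negative of that balance.
Change in official reserves = -(-344.0) = 344.0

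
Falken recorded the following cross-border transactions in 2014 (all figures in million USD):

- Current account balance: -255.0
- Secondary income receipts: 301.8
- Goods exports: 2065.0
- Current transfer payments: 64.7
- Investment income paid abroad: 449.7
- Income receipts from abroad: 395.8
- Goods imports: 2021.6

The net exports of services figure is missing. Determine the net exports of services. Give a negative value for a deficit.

Current account = goods balance + services balance + net primary income + net secondary income
Sum of the known components = 226.6
Net exports of services = CA - (known components) = -255.0 - 226.6 = -481.6

-481.6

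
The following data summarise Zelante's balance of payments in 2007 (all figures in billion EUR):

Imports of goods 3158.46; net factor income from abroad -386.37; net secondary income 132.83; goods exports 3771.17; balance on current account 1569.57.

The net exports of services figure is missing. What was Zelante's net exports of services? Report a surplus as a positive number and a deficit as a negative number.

Current account = goods balance + services balance + net primary income + net secondary income
Sum of the known components = 359.17
Net exports of services = CA - (known components) = 1569.57 - 359.17 = 1210.40

1210.40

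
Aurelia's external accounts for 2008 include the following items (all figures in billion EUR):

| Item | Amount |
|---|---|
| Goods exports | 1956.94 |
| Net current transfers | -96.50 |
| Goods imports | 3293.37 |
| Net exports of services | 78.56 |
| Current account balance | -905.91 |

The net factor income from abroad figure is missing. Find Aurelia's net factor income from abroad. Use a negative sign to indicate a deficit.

448.46

Current account = goods balance + services balance + net primary income + net secondary income
Sum of the known components = -1354.37
Net factor income from abroad = CA - (known components) = -905.91 - (-1354.37) = 448.46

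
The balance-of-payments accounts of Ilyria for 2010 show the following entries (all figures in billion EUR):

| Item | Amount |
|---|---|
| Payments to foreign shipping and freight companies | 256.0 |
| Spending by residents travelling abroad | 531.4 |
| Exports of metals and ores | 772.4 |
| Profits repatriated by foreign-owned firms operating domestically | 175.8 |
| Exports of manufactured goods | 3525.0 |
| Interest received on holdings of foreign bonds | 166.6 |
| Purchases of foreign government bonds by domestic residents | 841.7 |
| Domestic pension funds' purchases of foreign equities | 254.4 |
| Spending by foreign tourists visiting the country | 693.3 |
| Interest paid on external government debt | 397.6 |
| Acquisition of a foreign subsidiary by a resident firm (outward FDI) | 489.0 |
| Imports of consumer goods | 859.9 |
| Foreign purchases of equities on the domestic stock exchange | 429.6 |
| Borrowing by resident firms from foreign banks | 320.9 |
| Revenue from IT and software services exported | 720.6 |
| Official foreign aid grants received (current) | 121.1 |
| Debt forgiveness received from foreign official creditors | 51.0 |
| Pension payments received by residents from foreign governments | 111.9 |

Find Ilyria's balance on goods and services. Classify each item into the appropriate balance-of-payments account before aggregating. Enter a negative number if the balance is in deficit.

4064.0

Goods: -859.9 + 772.4 + 3525.0 = 3437.5
Services: -531.4 + 720.6 - 256.0 + 693.3 = 626.5
Trade balance = 3437.5 + 626.5 = 4064.0
(Excluded from the trade balance — primary income: profits repatriated by foreign-owned firms operating domestically 175.8, interest received on holdings of foreign bonds 166.6, interest paid on external government debt 397.6; financial account: purchases of foreign government bonds by domestic residents 841.7, domestic pension funds' purchases of foreign equities 254.4, acquisition of a foreign subsidiary by a resident firm (outward FDI) 489.0, foreign purchases of equities on the domestic stock exchange 429.6, borrowing by resident firms from foreign banks 320.9; secondary income: official foreign aid grants received (current) 121.1, pension payments received by residents from foreign governments 111.9; capital account: debt forgiveness received from foreign official creditors 51.0.)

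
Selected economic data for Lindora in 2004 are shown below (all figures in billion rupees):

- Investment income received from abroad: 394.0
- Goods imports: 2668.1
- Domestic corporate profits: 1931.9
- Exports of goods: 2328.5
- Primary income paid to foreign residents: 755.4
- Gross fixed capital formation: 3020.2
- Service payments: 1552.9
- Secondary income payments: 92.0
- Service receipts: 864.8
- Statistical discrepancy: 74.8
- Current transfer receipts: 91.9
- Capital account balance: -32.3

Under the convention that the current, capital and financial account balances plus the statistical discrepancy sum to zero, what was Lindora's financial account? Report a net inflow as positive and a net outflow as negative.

1346.7

Goods balance = 2328.5 - 2668.1 = -339.6
Services balance = 864.8 - 1552.9 = -688.1
Trade balance (goods + services) = -339.6 + (-688.1) = -1027.7
Net primary income = 394.0 - 755.4 = -361.4
Net secondary income = 91.9 - 92.0 = -0.1
Current account = -1027.7 + (-361.4) + (-0.1) = -1389.2
Financial account = -(-1389.2 + (-32.3) + 74.8) = 1346.7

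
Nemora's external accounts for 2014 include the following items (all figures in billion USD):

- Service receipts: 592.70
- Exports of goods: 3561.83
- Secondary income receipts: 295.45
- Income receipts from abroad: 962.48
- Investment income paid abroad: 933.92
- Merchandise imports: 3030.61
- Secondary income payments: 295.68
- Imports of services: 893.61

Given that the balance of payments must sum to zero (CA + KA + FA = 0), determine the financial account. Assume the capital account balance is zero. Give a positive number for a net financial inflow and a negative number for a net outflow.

Goods balance = 3561.83 - 3030.61 = 531.22
Services balance = 592.70 - 893.61 = -300.91
Trade balance (goods + services) = 531.22 + (-300.91) = 230.31
Net primary income = 962.48 - 933.92 = 28.56
Net secondary income = 295.45 - 295.68 = -0.23
Current account = 230.31 + 28.56 + (-0.23) = 258.64
Financial account = -(258.64) = -258.64

-258.64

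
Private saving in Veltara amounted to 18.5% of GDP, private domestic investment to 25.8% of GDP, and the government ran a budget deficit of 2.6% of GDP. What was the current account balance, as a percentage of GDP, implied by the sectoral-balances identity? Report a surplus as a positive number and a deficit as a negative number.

-9.9

By the sectoral-balances identity, CA = (S_private - I) + (T - G).
Private balance = 18.5 - 25.8 = -7.3
Government balance (T - G) = -2.6
CA = -7.3 + (-2.6) = -9.9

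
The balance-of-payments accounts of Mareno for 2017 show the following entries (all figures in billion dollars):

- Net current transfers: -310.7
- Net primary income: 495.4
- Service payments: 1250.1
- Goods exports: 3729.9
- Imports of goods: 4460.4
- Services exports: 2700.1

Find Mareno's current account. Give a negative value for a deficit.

904.2

Goods balance = 3729.9 - 4460.4 = -730.5
Services balance = 2700.1 - 1250.1 = 1450.0
Trade balance (goods + services) = -730.5 + 1450.0 = 719.5
Net primary income = 495.4
Net secondary income = -310.7
Current account = 719.5 + 495.4 + (-310.7) = 904.2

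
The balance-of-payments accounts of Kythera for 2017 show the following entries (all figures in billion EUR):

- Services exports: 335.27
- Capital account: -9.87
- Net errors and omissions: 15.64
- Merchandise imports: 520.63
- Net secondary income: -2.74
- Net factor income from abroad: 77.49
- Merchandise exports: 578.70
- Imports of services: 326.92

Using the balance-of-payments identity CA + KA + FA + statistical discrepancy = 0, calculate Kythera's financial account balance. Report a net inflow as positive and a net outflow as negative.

Goods balance = 578.70 - 520.63 = 58.07
Services balance = 335.27 - 326.92 = 8.35
Trade balance (goods + services) = 58.07 + 8.35 = 66.42
Net primary income = 77.49
Net secondary income = -2.74
Current account = 66.42 + 77.49 + (-2.74) = 141.17
Financial account = -(141.17 + (-9.87) + 15.64) = -146.94

-146.94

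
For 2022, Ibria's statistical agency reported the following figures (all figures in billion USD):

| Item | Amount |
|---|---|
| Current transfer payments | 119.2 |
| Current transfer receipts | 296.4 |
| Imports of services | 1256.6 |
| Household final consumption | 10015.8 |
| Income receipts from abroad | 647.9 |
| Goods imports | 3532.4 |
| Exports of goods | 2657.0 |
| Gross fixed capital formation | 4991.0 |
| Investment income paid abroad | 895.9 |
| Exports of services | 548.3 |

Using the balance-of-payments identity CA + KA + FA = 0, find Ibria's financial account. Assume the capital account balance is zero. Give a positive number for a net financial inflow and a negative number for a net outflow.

Goods balance = 2657.0 - 3532.4 = -875.4
Services balance = 548.3 - 1256.6 = -708.3
Trade balance (goods + services) = -875.4 + (-708.3) = -1583.7
Net primary income = 647.9 - 895.9 = -248.0
Net secondary income = 296.4 - 119.2 = 177.2
Current account = -1583.7 + (-248.0) + 177.2 = -1654.5
Financial account = -(-1654.5) = 1654.5

1654.5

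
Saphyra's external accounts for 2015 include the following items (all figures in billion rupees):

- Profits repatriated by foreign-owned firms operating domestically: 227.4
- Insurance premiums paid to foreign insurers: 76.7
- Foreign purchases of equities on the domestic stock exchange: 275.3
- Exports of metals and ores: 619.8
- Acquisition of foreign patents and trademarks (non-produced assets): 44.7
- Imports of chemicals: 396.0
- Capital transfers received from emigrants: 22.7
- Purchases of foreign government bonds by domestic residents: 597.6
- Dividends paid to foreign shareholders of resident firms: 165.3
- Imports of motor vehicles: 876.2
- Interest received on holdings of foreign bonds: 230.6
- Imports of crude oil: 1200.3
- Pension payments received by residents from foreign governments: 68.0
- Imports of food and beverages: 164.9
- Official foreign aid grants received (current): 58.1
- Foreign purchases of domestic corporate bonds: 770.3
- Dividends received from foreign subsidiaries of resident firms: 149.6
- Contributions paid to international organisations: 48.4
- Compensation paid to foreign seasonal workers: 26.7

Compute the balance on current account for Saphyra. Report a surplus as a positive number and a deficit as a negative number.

Goods: -396.0 + 619.8 - 164.9 - 876.2 - 1200.3 = -2017.6
Services: -76.7
Primary income: -26.7 + 149.6 - 165.3 - 227.4 + 230.6 = -39.2
Secondary income: -48.4 + 58.1 + 68.0 = 77.7
Current account = (-2017.6) + (-76.7) + (-39.2) + 77.7 = -2055.8
(Excluded from the current account — financial account: foreign purchases of equities on the domestic stock exchange 275.3, purchases of foreign government bonds by domestic residents 597.6, foreign purchases of domestic corporate bonds 770.3; capital account: acquisition of foreign patents and trademarks (non-produced assets) 44.7, capital transfers received from emigrants 22.7.)

-2055.8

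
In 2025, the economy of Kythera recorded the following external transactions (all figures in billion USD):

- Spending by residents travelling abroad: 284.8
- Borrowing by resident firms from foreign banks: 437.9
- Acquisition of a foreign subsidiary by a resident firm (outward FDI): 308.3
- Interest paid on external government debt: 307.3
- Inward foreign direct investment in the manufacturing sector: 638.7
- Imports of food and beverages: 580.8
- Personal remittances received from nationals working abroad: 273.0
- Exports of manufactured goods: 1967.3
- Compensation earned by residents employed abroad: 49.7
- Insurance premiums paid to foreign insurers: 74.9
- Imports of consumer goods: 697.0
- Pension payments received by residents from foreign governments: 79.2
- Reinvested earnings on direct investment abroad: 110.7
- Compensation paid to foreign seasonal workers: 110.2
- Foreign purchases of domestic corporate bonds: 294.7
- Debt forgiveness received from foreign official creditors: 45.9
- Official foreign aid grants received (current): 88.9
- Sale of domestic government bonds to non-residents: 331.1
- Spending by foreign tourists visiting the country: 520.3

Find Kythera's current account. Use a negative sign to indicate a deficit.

Goods: -580.8 + 1967.3 - 697.0 = 689.5
Services: -74.9 + 520.3 - 284.8 = 160.6
Primary income: 49.7 + 110.7 - 110.2 - 307.3 = -257.1
Secondary income: 273.0 + 88.9 + 79.2 = 441.1
Current account = 689.5 + 160.6 + (-257.1) + 441.1 = 1034.1
(Excluded from the current account — financial account: borrowing by resident firms from foreign banks 437.9, acquisition of a foreign subsidiary by a resident firm (outward FDI) 308.3, inward foreign direct investment in the manufacturing sector 638.7, foreign purchases of domestic corporate bonds 294.7, sale of domestic government bonds to non-residents 331.1; capital account: debt forgiveness received from foreign official creditors 45.9.)

1034.1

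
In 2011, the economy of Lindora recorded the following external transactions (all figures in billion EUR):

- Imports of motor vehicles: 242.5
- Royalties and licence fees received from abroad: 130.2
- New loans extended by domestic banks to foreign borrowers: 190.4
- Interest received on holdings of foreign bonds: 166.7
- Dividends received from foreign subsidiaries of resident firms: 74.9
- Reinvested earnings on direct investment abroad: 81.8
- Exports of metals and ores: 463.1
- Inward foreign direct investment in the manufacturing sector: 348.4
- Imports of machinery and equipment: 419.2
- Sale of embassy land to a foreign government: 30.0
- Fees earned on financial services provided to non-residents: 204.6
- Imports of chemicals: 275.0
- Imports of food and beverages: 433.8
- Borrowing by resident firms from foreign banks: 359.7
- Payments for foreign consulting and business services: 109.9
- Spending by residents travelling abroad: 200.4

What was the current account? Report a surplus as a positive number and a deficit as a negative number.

Goods: -242.5 + 463.1 - 275.0 - 419.2 - 433.8 = -907.4
Services: -109.9 + 204.6 + 130.2 - 200.4 = 24.5
Primary income: 166.7 + 81.8 + 74.9 = 323.4
Current account = (-907.4) + 24.5 + 323.4 = -559.5
(Excluded from the current account — financial account: new loans extended by domestic banks to foreign borrowers 190.4, inward foreign direct investment in the manufacturing sector 348.4, borrowing by resident firms from foreign banks 359.7; capital account: sale of embassy land to a foreign government 30.0.)

-559.5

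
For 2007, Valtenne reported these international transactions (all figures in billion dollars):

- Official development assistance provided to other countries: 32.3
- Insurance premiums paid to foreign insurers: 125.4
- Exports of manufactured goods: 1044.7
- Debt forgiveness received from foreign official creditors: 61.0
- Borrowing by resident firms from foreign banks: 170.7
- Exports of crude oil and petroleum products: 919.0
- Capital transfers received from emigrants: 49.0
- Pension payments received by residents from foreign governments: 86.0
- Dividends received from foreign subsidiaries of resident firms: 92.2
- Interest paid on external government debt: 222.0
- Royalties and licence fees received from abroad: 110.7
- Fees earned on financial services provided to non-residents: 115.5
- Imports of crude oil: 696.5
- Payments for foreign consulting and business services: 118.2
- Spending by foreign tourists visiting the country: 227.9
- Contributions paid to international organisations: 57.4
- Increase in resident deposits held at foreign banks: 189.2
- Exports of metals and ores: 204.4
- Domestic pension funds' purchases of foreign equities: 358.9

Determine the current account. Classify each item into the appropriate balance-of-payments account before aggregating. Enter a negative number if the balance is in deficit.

1548.6

Goods: -696.5 + 1044.7 + 919.0 + 204.4 = 1471.6
Services: -125.4 - 118.2 + 110.7 + 227.9 + 115.5 = 210.5
Primary income: -222.0 + 92.2 = -129.8
Secondary income: -32.3 - 57.4 + 86.0 = -3.7
Current account = 1471.6 + 210.5 + (-129.8) + (-3.7) = 1548.6
(Excluded from the current account — capital account: debt forgiveness received from foreign official creditors 61.0, capital transfers received from emigrants 49.0; financial account: borrowing by resident firms from foreign banks 170.7, increase in resident deposits held at foreign banks 189.2, domestic pension funds' purchases of foreign equities 358.9.)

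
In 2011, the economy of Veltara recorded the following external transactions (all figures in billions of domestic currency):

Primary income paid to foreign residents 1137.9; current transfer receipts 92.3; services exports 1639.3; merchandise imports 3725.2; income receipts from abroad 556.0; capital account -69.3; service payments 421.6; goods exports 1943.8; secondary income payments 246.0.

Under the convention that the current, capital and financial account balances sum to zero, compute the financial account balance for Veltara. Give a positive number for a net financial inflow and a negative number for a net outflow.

1368.6

Goods balance = 1943.8 - 3725.2 = -1781.4
Services balance = 1639.3 - 421.6 = 1217.7
Trade balance (goods + services) = -1781.4 + 1217.7 = -563.7
Net primary income = 556.0 - 1137.9 = -581.9
Net secondary income = 92.3 - 246.0 = -153.7
Current account = -563.7 + (-581.9) + (-153.7) = -1299.3
Financial account = -(-1299.3 + (-69.3)) = 1368.6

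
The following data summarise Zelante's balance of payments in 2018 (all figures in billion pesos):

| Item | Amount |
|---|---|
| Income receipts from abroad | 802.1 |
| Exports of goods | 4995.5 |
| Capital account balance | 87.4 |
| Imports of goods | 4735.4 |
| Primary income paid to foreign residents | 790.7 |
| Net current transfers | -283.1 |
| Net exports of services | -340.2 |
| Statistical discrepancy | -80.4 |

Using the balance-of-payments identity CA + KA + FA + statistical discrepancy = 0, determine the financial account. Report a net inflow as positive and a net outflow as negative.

Goods balance = 4995.5 - 4735.4 = 260.1
Services balance = -340.2
Trade balance (goods + services) = 260.1 + (-340.2) = -80.1
Net primary income = 802.1 - 790.7 = 11.4
Net secondary income = -283.1
Current account = -80.1 + 11.4 + (-283.1) = -351.8
Financial account = -(-351.8 + 87.4 + (-80.4)) = 344.8

344.8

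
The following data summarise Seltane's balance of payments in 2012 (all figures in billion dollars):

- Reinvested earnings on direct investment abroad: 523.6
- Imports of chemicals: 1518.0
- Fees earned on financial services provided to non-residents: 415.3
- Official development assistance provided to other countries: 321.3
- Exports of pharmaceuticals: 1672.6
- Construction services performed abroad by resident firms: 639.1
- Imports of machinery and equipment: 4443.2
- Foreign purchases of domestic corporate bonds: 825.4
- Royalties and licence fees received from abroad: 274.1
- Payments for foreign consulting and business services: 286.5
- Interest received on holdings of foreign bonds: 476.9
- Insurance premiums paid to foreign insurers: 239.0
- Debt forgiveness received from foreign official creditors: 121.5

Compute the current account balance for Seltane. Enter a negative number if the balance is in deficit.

Goods: -1518.0 - 4443.2 + 1672.6 = -4288.6
Services: -239.0 - 286.5 + 639.1 + 415.3 + 274.1 = 803.0
Primary income: 476.9 + 523.6 = 1000.5
Secondary income: -321.3
Current account = (-4288.6) + 803.0 + 1000.5 + (-321.3) = -2806.4
(Excluded from the current account — financial account: foreign purchases of domestic corporate bonds 825.4; capital account: debt forgiveness received from foreign official creditors 121.5.)

-2806.4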